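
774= 774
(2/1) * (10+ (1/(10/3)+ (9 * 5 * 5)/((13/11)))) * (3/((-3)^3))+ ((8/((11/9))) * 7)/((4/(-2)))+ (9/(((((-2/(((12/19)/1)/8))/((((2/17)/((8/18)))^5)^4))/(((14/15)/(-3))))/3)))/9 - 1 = -71389940538028099358954596586316369583/1042102622216552090333728989543137280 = -68.51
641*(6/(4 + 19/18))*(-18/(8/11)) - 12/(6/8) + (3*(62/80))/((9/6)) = -18842.94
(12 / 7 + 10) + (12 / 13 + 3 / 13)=1171 / 91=12.87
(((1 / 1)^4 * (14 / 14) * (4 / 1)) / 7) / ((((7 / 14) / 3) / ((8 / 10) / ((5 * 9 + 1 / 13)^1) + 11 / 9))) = 130792 / 30765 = 4.25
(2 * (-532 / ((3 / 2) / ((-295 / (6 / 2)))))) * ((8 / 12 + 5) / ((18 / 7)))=37351720 / 243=153710.78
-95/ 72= -1.32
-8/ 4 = -2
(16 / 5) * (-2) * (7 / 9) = -224 / 45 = -4.98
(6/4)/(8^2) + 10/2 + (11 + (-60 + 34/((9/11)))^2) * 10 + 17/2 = 36552371/10368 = 3525.50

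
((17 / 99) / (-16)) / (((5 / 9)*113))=-17 / 99440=-0.00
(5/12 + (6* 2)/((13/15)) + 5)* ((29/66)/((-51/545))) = -47494025/525096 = -90.45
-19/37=-0.51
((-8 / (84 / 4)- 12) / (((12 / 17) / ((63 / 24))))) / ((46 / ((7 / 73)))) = -7735 / 80592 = -0.10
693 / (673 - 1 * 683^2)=-231 / 155272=-0.00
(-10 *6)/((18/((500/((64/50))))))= -15625/12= -1302.08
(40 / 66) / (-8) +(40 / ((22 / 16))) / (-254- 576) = -607 / 5478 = -0.11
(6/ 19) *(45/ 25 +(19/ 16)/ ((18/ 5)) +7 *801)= 425113/ 240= 1771.30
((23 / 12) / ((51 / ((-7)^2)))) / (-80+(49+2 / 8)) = -1127 / 18819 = -0.06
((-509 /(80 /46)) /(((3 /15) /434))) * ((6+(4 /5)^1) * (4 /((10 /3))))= -5182454.76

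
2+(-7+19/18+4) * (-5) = 211/18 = 11.72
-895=-895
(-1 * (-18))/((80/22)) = 99/20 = 4.95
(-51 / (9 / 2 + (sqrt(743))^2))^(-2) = 2235025 / 10404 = 214.82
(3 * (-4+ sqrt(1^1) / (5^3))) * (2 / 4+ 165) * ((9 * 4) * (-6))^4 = -539305442482176 / 125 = -4314443539857.41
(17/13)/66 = 17/858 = 0.02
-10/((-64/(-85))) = -425/32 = -13.28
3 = 3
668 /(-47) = -668 /47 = -14.21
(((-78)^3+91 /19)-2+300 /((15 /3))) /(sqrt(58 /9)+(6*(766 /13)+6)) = -129739110345 /98303341+4570754565*sqrt(58) /3735526958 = -1310.46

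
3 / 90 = 1 / 30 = 0.03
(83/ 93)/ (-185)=-83/ 17205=-0.00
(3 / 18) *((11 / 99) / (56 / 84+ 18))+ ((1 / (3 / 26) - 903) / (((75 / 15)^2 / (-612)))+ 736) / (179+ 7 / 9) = 2566180577 / 20386800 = 125.87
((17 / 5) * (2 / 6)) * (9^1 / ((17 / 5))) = 3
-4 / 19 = -0.21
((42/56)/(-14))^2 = 9/3136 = 0.00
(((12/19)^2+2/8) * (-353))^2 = 109402839121/2085136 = 52467.96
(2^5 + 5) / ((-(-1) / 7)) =259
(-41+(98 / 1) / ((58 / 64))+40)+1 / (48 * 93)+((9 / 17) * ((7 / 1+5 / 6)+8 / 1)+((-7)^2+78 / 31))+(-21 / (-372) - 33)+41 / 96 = 592091075 / 4401504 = 134.52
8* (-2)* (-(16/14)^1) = 128/7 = 18.29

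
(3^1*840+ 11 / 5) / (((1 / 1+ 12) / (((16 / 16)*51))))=643161 / 65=9894.78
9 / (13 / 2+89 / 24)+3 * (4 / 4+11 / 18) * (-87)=-205613 / 490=-419.62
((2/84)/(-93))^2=1/15256836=0.00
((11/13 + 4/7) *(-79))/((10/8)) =-40764/455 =-89.59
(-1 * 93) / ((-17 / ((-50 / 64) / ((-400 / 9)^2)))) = -7533 / 3481600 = -0.00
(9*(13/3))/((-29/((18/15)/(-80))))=117/5800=0.02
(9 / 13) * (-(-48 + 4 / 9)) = 32.92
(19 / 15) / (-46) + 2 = 1361 / 690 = 1.97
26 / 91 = 2 / 7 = 0.29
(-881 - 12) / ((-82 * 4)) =893 / 328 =2.72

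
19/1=19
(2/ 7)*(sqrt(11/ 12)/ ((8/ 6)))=sqrt(33)/ 28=0.21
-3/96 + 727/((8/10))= 29079/32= 908.72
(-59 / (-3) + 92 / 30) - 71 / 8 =1663 / 120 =13.86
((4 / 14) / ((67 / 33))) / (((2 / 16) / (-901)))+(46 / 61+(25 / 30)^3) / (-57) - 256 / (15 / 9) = -1167.97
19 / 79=0.24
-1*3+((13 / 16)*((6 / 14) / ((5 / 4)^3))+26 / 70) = -2144 / 875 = -2.45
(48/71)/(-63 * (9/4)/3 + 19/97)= -18624/1296247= -0.01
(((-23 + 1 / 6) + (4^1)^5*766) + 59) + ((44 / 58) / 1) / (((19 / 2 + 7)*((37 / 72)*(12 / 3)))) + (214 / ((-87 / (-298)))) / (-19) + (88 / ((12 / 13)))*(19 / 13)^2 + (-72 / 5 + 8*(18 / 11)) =68619891970573 / 87460230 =784583.94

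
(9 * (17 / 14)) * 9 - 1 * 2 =96.36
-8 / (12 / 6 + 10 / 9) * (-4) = 72 / 7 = 10.29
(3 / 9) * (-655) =-655 / 3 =-218.33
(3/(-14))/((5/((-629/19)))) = 1887/1330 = 1.42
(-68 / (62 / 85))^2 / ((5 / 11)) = 18374620 / 961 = 19120.31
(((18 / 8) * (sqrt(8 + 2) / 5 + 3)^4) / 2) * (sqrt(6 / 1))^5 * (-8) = -832356 * sqrt(6) / 25 -365472 * sqrt(15) / 25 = -138172.58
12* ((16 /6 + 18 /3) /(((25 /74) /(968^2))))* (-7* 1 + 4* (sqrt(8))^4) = 1795622839296 /25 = 71824913571.84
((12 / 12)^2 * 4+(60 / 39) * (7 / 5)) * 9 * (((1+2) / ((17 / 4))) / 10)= 864 / 221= 3.91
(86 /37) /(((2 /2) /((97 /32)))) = 4171 /592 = 7.05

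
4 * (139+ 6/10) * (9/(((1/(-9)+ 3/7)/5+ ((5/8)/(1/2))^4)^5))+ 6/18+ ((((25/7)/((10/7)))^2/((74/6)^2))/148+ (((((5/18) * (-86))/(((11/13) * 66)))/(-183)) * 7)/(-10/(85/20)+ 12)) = 548299557485397483474098739849219508837/10688882811941955617357397354345875760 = 51.30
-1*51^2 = -2601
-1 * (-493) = 493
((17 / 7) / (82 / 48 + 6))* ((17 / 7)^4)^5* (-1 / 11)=-1658206413912209589139853208 / 1136640833409482954245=-1458865.78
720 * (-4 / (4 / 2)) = -1440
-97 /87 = -1.11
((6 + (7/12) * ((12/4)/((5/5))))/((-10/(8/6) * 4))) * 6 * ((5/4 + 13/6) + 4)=-2759/240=-11.50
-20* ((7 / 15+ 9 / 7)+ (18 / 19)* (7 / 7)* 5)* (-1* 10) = 1297.84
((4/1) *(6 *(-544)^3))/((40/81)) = -7824074342.40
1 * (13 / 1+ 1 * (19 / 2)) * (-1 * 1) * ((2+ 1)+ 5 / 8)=-1305 / 16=-81.56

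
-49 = -49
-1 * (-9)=9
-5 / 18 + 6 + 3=157 / 18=8.72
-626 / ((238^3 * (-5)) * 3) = 313 / 101109540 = 0.00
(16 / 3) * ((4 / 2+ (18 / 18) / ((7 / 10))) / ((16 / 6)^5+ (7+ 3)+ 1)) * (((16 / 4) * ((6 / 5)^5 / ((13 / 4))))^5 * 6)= 5563507354682104835834772455424 / 27451803234517574310302734375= 202.66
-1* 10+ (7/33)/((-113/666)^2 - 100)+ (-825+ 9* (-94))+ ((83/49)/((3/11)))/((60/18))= -401327383210917/239007859090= -1679.14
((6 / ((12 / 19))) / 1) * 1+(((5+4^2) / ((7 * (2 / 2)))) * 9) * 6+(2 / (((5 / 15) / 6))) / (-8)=167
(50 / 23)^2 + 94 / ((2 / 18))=450034 / 529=850.73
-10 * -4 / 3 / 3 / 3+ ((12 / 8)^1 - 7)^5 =-4347097 / 864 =-5031.36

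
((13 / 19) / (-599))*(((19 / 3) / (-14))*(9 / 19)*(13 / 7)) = 507 / 1115338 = 0.00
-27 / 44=-0.61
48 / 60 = 4 / 5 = 0.80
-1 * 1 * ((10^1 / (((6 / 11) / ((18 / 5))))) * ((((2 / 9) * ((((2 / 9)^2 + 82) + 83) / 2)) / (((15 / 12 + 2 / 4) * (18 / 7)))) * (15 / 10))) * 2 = -588236 / 729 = -806.91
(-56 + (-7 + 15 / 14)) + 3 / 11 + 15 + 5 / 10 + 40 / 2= -2014 / 77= -26.16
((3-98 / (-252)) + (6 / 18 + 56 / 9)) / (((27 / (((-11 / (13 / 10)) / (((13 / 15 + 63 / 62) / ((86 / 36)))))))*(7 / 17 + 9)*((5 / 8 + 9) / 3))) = -1193035 / 9110556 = -0.13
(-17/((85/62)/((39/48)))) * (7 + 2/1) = -3627/40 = -90.68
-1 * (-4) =4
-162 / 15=-54 / 5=-10.80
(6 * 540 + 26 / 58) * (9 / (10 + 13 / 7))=5920299 / 2407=2459.62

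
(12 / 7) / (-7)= -12 / 49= -0.24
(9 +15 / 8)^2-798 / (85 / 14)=-71643 / 5440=-13.17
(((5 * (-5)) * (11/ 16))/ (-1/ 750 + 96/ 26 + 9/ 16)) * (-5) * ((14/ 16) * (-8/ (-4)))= 4265625/ 120644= 35.36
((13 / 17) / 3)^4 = 28561 / 6765201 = 0.00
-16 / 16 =-1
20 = 20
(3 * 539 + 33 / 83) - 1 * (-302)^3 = 2286253708 / 83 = 27545225.40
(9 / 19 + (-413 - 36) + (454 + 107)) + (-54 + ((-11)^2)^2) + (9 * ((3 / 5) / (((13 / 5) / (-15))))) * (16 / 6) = 3610250 / 247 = 14616.40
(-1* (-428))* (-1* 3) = -1284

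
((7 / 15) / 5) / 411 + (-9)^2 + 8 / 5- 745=-20418473 / 30825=-662.40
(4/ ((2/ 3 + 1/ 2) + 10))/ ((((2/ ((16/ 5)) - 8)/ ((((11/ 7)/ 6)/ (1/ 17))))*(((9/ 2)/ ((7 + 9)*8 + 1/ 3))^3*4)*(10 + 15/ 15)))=-8869784000/ 77806899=-114.00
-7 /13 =-0.54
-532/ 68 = -133/ 17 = -7.82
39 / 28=1.39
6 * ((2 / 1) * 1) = 12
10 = 10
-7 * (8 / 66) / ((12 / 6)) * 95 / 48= -665 / 792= -0.84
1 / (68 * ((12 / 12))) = 1 / 68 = 0.01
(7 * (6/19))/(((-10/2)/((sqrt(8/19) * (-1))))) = 84 * sqrt(38)/1805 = 0.29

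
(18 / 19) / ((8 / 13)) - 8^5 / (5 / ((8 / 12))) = -4978981 / 1140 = -4367.53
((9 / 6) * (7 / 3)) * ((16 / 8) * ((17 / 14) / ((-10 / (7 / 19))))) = -119 / 380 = -0.31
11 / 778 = 0.01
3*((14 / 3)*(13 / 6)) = 91 / 3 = 30.33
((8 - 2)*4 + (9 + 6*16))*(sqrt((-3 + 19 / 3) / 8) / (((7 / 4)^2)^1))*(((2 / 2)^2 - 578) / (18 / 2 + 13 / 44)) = -8733472*sqrt(15) / 20041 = -1687.77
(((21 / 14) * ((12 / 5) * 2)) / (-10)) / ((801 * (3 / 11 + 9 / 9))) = -0.00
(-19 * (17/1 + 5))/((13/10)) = -4180/13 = -321.54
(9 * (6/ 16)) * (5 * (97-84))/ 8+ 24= 3291/ 64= 51.42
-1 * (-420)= 420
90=90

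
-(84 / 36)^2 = -49 / 9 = -5.44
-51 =-51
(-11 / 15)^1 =-11 / 15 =-0.73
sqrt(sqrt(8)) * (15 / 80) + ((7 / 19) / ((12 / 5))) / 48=35 / 10944 + 3 * 2^(3 / 4) / 16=0.32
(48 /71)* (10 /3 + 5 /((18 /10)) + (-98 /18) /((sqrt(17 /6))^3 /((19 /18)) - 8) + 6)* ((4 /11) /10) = 0.34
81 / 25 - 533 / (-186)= 28391 / 4650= 6.11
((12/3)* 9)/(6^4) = 1/36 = 0.03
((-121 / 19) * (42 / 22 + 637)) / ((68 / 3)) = -57981 / 323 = -179.51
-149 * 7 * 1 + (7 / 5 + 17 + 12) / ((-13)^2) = -881183 / 845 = -1042.82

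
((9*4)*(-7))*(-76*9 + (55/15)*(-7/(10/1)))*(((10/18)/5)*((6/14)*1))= 41194/5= 8238.80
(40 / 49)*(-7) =-40 / 7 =-5.71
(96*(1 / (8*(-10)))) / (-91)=6 / 455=0.01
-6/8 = -3/4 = -0.75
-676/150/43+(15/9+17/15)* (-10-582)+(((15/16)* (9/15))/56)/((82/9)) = -392788251031/236947200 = -1657.70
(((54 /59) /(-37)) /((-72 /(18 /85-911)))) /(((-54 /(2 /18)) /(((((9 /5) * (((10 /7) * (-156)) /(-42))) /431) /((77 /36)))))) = 0.00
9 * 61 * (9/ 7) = 4941/ 7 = 705.86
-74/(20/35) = -259/2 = -129.50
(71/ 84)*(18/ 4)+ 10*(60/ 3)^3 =4480213/ 56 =80003.80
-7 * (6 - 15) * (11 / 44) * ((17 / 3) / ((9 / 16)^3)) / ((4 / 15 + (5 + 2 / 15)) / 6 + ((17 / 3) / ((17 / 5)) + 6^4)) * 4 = 4874240 / 3155517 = 1.54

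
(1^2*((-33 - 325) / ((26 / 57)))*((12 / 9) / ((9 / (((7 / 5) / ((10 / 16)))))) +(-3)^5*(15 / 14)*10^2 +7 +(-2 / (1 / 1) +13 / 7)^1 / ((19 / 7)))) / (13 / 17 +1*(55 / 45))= 273484095869 / 26600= 10281356.99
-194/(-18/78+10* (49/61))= -153842/6187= -24.87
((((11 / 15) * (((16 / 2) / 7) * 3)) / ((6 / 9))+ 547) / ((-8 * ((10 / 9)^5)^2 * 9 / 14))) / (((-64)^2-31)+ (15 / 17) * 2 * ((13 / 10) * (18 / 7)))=-296242755735969 / 32295800000000000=-0.01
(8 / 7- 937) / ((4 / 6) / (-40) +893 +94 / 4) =-1.02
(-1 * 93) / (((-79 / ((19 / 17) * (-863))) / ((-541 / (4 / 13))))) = 1996420.21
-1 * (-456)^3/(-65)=-94818816/65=-1458751.02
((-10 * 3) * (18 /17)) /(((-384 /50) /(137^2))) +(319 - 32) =21193189 /272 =77916.14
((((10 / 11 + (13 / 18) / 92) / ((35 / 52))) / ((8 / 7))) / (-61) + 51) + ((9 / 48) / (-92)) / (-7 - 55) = 140487780593 / 2755716480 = 50.98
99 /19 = 5.21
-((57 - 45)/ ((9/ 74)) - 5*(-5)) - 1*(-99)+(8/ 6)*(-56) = -298/ 3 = -99.33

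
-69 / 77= -0.90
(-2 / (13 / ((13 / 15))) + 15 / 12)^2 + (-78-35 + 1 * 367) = 918889 / 3600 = 255.25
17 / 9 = 1.89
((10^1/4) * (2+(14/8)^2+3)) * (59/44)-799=-1086937/1408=-771.97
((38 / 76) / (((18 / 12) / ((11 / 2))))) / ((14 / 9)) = 33 / 28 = 1.18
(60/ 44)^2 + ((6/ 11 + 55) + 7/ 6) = 42523/ 726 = 58.57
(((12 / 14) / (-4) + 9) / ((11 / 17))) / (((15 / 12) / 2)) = 8364 / 385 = 21.72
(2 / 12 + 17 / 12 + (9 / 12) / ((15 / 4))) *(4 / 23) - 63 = -21628 / 345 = -62.69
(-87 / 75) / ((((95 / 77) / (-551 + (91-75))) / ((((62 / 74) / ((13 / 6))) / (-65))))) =-44441166 / 14850875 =-2.99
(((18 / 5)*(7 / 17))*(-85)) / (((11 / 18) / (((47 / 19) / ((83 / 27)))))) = -2878092 / 17347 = -165.91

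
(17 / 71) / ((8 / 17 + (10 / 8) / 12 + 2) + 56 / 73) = 0.07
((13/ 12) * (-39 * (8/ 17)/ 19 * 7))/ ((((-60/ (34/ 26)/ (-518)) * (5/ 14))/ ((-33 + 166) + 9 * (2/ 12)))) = -44380427/ 1425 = -31144.16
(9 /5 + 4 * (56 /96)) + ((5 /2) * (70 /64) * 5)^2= 11738327 /61440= 191.05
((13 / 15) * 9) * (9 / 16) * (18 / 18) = 351 / 80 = 4.39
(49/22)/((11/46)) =1127/121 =9.31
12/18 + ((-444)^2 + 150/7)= 4140320/21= 197158.10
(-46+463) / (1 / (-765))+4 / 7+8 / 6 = -6699065 / 21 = -319003.10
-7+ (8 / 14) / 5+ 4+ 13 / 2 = 253 / 70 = 3.61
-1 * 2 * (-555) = 1110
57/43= 1.33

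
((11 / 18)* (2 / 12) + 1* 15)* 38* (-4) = -61978 / 27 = -2295.48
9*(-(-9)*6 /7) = 486 /7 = 69.43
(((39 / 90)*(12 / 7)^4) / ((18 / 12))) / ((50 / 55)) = 164736 / 60025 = 2.74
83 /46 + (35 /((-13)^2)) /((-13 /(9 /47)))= 8556007 /4749914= 1.80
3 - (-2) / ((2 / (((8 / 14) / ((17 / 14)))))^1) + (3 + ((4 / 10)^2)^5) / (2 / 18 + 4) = 25800937922 / 6142578125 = 4.20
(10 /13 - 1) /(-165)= 1 /715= 0.00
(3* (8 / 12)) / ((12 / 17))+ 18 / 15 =121 / 30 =4.03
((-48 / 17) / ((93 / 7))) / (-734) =56 / 193409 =0.00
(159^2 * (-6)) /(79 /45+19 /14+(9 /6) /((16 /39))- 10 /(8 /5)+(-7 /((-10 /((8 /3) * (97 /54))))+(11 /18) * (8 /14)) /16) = -13760953920 /68071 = -202155.89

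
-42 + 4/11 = -458/11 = -41.64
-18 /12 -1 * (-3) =3 /2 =1.50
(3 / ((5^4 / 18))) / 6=9 / 625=0.01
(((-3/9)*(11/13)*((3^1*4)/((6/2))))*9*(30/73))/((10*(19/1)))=-396/18031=-0.02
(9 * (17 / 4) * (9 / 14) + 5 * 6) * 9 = 27513 / 56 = 491.30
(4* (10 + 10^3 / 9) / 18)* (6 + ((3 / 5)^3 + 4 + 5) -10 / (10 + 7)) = 13552624 / 34425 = 393.69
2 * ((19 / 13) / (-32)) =-19 / 208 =-0.09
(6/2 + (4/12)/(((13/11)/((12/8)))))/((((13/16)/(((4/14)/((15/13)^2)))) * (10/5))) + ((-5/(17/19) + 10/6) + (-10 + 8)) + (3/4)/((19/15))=-9925021/2034900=-4.88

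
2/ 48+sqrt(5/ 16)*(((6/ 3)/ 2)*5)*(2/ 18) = 1/ 24+5*sqrt(5)/ 36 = 0.35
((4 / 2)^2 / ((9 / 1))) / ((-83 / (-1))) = 4 / 747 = 0.01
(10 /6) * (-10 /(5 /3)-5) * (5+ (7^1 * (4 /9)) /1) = -4015 /27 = -148.70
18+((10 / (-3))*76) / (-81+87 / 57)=9598 / 453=21.19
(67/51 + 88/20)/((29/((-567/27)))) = -10199/2465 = -4.14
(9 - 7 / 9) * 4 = 296 / 9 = 32.89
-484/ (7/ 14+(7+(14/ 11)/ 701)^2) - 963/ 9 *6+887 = 1385374526007/ 5889515683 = 235.23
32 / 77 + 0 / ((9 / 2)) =32 / 77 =0.42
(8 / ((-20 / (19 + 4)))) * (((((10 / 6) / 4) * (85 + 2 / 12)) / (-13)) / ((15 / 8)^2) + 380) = -91844152 / 26325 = -3488.86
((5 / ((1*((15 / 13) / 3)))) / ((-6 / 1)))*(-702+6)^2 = -1049568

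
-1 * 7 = -7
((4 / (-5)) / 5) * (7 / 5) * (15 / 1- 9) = -168 / 125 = -1.34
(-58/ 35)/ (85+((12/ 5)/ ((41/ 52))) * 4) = -2378/ 139447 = -0.02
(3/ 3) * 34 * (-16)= -544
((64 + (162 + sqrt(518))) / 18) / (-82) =-113 / 738- sqrt(518) / 1476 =-0.17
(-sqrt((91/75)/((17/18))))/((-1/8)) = 8 * sqrt(9282)/85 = 9.07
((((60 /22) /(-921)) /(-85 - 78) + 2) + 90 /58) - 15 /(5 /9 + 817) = 415019619329 /117456335282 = 3.53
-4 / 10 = -2 / 5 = -0.40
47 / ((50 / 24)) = 564 / 25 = 22.56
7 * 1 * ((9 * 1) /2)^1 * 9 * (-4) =-1134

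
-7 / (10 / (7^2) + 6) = -343 / 304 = -1.13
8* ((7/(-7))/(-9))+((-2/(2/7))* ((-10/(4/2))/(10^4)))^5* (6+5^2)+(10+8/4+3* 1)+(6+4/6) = 6496000000004689153/288000000000000000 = 22.56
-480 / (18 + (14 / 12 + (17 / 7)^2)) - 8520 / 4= -15837090 / 7369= -2149.15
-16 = -16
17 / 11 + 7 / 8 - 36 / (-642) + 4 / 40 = 121303 / 47080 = 2.58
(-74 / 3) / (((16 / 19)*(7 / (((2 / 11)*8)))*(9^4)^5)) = -1406 / 2808420721042150553031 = -0.00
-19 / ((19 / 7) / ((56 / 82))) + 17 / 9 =-1067 / 369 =-2.89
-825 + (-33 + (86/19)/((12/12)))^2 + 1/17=-87087/6137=-14.19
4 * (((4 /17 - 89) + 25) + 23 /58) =-124962 /493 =-253.47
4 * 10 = 40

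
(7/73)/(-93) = -7/6789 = -0.00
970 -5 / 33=32005 / 33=969.85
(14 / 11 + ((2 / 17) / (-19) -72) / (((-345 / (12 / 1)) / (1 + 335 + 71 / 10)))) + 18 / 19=1760095956 / 2042975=861.54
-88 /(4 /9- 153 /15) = 3960 /439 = 9.02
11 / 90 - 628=-56509 / 90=-627.88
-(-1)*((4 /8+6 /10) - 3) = -19 /10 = -1.90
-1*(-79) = 79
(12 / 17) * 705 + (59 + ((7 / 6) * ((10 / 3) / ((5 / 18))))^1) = 9701 / 17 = 570.65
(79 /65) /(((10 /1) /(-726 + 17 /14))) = -88.09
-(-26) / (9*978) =0.00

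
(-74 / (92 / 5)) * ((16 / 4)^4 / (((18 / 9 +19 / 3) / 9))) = -127872 / 115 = -1111.93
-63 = -63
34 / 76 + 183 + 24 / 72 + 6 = 21635 / 114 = 189.78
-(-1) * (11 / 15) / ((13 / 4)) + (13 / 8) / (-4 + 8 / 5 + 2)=-11971 / 3120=-3.84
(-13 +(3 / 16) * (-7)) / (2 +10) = -229 / 192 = -1.19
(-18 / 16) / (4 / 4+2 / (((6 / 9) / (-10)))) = 0.04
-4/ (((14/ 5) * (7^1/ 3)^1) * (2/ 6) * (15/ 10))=-60/ 49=-1.22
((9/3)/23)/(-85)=-3/1955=-0.00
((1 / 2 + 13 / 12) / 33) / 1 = 19 / 396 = 0.05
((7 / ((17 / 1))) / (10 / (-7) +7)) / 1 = 0.07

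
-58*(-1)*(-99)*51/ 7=-292842/ 7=-41834.57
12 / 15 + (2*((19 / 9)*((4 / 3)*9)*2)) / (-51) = -908 / 765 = -1.19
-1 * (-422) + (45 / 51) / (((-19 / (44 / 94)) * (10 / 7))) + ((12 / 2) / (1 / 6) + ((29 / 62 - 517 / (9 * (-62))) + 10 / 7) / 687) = 9328553486090 / 20368514691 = 457.99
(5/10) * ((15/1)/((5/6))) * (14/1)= 126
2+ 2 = 4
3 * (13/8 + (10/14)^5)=730473/134456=5.43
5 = 5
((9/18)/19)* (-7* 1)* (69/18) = -161/228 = -0.71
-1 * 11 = -11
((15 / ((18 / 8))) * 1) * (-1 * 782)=-15640 / 3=-5213.33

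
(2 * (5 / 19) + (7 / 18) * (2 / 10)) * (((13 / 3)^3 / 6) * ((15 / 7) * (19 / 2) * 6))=2269501 / 2268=1000.66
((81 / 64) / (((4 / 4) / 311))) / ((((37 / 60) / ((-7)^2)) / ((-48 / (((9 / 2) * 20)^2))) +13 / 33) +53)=40733847 / 5305852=7.68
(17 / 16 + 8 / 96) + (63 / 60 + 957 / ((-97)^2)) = 5188223 / 2258160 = 2.30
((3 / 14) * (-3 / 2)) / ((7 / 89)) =-4.09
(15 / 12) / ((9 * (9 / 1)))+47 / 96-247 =-638915 / 2592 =-246.49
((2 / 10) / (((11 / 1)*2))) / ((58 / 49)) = 49 / 6380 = 0.01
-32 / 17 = -1.88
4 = 4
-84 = -84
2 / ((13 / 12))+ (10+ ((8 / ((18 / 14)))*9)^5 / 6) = 3579757006 / 39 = 91788641.18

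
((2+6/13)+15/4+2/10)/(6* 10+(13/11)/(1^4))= 18337/174980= 0.10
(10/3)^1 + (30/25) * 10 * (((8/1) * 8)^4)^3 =170005193383307227693066/3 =56668397794435742564355.33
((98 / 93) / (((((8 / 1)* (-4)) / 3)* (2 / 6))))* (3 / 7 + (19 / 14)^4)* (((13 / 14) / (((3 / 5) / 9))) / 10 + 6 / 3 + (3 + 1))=-2940435 / 351232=-8.37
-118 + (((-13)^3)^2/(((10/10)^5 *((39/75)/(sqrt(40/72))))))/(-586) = -9282325 *sqrt(5)/1758-118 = -11924.55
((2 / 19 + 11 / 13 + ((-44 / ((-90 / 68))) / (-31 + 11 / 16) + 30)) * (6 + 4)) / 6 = 160939933 / 3234465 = 49.76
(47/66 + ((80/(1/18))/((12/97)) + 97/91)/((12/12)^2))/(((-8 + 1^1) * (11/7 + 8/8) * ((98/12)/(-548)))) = 19158222206/441441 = 43399.28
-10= -10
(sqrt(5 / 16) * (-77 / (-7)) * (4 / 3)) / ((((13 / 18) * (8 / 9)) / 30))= 4455 * sqrt(5) / 26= 383.14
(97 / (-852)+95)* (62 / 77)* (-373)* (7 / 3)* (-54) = 2804362827 / 781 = 3590733.45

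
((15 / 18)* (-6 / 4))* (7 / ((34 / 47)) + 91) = -17115 / 136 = -125.85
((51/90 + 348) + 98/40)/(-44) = -21061/2640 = -7.98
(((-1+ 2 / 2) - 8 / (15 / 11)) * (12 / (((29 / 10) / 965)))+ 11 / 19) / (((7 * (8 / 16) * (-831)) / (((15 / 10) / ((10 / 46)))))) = 296872983 / 5341945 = 55.57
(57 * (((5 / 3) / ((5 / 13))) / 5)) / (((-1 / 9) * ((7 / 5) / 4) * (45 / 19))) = -18772 / 35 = -536.34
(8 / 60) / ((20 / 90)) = 3 / 5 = 0.60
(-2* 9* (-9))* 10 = 1620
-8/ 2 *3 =-12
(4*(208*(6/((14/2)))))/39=18.29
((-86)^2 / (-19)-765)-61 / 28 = -615227 / 532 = -1156.44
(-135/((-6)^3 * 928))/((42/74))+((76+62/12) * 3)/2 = 121.75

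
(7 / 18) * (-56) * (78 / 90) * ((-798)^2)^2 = -38269009781184 / 5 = -7653801956236.80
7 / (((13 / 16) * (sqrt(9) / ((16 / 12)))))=448 / 117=3.83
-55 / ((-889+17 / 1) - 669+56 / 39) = 2145 / 60043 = 0.04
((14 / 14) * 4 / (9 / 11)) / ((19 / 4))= 176 / 171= 1.03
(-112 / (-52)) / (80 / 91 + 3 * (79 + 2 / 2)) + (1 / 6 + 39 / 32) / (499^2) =146503693 / 16374305760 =0.01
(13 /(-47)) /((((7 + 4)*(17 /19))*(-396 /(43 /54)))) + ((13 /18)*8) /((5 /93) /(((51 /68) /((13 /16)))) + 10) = 1211981977973 /2109671130600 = 0.57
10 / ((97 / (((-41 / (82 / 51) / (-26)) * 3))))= 765 / 2522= 0.30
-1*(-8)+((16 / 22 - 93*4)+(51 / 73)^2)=-21266073 / 58619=-362.78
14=14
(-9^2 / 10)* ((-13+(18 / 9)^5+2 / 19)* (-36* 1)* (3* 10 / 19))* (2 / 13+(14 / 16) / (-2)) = -46838979 / 18772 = -2495.15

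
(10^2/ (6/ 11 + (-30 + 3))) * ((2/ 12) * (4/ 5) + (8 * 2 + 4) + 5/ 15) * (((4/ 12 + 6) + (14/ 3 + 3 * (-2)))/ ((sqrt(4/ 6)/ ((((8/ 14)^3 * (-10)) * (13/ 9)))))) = 1404832000 * sqrt(6)/ 2694951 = 1276.88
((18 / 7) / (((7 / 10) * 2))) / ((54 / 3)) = 0.10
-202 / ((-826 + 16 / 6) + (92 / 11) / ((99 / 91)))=109989 / 444119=0.25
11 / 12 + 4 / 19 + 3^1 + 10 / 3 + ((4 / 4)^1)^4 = 8.46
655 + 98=753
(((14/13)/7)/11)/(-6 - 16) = -1/1573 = -0.00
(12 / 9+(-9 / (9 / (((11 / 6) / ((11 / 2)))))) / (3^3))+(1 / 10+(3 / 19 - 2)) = -0.42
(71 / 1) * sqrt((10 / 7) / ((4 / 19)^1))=71 * sqrt(1330) / 14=184.95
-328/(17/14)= -270.12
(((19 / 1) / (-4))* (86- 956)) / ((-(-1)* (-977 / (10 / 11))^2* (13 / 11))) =413250 / 136497647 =0.00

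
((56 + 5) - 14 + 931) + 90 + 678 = 1746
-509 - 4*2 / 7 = -3571 / 7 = -510.14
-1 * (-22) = 22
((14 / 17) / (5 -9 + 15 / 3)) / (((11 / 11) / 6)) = 84 / 17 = 4.94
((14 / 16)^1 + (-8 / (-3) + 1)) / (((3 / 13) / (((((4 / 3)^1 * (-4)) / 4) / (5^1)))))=-1417 / 270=-5.25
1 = 1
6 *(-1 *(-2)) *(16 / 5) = 192 / 5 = 38.40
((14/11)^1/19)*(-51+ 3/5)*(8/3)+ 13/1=4177/1045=4.00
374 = 374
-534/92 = -267/46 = -5.80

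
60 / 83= 0.72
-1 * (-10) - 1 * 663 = -653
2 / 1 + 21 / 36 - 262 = -259.42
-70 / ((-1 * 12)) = 35 / 6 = 5.83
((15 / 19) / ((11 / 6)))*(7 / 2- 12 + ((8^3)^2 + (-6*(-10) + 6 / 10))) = 23597649 / 209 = 112907.41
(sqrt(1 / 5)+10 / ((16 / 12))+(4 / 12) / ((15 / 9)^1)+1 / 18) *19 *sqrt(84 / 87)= 38 *sqrt(1015) / 145+13262 *sqrt(203) / 1305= 153.14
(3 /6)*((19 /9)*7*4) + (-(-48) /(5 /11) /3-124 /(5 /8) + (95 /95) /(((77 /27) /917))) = 93011 /495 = 187.90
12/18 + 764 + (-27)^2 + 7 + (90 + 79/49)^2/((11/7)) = 77439409/11319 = 6841.54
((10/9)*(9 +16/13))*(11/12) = 7315/702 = 10.42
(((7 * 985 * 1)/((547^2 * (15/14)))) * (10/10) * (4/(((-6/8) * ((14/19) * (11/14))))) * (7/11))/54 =-20541584/8797642227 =-0.00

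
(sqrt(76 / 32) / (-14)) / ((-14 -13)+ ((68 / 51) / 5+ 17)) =0.01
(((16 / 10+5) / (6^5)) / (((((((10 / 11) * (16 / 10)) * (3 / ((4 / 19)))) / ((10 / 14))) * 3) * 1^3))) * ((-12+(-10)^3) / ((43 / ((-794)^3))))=1915479073849 / 16676604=114860.26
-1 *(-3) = 3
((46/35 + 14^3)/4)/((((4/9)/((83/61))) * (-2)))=-35888121/34160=-1050.59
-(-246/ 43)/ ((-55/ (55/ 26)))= -123/ 559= -0.22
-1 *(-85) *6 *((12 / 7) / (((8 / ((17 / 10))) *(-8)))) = -2601 / 112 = -23.22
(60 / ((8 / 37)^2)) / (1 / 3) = 61605 / 16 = 3850.31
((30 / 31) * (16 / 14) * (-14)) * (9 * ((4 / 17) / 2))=-16.39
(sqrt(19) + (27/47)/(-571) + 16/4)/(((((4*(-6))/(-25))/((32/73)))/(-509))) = -50900*sqrt(19)/219-5462638900/5877303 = -1942.54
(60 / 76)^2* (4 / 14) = 0.18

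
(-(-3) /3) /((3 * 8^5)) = 1 /98304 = 0.00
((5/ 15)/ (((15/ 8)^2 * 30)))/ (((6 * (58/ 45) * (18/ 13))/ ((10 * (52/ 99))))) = 0.00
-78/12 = -13/2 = -6.50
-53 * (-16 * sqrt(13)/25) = 848 * sqrt(13)/25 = 122.30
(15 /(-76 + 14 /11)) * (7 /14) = -55 /548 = -0.10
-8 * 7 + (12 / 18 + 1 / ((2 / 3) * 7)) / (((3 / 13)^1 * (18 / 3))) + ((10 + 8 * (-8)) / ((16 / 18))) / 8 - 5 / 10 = -383791 / 6048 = -63.46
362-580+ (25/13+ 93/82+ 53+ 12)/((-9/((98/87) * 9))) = -294.66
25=25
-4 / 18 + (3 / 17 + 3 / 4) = 431 / 612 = 0.70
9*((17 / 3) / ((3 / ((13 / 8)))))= 27.62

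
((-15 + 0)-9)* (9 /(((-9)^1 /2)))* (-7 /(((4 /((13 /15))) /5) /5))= -1820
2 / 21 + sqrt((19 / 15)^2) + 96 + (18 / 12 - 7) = 19291 / 210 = 91.86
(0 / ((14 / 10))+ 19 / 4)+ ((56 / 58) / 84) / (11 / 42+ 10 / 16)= 82323 / 17284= 4.76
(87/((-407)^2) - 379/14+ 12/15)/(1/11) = -304622421/1054130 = -288.98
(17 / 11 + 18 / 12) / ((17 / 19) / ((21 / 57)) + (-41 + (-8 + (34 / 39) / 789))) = -14431599 / 220684376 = -0.07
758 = 758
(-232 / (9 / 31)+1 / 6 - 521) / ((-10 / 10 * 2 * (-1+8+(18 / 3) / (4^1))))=23759 / 306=77.64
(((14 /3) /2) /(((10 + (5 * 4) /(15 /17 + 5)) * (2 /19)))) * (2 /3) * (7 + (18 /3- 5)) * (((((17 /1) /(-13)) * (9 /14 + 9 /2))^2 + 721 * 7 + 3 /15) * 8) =28488452864 /79261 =359425.86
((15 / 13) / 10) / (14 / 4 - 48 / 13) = -3 / 5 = -0.60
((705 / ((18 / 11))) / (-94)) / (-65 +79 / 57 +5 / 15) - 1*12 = -172091 / 14428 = -11.93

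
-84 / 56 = -3 / 2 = -1.50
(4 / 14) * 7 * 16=32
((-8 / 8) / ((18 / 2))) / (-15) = 1 / 135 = 0.01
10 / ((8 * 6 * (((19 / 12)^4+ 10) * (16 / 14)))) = 3780 / 337681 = 0.01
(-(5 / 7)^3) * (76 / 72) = -2375 / 6174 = -0.38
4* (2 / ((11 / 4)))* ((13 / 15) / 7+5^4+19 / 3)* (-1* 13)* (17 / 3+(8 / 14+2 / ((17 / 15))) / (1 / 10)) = -31759195936 / 45815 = -693205.19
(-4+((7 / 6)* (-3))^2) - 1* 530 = -2087 / 4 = -521.75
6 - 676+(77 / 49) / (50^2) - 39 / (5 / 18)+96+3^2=-12344489 / 17500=-705.40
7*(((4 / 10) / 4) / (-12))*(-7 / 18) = 49 / 2160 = 0.02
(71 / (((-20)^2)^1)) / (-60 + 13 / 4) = -71 / 22700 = -0.00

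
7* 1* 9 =63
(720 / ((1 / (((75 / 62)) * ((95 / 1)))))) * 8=20520000 / 31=661935.48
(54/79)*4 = 216/79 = 2.73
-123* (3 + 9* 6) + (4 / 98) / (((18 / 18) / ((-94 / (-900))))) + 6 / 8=-309151837 / 44100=-7010.25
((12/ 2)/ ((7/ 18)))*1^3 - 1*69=-375/ 7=-53.57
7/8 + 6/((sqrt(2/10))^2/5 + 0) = 1207/8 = 150.88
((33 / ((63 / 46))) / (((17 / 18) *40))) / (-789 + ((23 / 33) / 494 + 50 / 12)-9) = -6186609 / 7699923560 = -0.00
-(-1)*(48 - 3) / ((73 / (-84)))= -3780 / 73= -51.78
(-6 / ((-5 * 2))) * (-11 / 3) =-11 / 5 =-2.20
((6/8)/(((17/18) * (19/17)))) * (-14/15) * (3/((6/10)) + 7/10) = -189/50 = -3.78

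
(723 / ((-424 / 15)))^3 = -1275524101125 / 76225024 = -16733.67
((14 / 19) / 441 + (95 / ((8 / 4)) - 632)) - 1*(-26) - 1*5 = -1349015 / 2394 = -563.50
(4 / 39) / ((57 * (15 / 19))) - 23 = -40361 / 1755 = -23.00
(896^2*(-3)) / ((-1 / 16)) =38535168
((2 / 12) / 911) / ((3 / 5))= 5 / 16398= 0.00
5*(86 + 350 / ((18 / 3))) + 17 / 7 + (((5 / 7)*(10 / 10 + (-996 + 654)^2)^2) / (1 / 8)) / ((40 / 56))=2298376301006 / 21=109446490524.10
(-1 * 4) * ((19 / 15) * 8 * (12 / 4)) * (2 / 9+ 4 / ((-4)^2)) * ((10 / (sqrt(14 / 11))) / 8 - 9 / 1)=2584 / 5 - 323 * sqrt(154) / 63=453.18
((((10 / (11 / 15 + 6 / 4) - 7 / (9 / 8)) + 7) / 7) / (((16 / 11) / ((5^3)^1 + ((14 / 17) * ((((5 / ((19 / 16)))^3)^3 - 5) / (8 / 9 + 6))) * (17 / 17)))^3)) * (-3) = -5018076193868458677059121081485429054607234424890799133624875 / 55355803088898451242603738394160199367062790872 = -90651312307938.11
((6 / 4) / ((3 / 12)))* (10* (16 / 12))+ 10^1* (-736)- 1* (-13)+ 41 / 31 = -225236 / 31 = -7265.68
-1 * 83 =-83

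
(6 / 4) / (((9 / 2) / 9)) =3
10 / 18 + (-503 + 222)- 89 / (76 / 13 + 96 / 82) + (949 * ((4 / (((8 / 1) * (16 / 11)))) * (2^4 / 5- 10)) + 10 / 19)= -2510.89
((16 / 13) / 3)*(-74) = -1184 / 39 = -30.36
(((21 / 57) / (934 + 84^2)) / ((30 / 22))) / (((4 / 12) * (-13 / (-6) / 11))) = 2541 / 4933825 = 0.00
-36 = -36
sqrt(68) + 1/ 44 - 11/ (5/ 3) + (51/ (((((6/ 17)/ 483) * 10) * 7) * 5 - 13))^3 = -6476452002197/ 91651355620 + 2 * sqrt(17) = -62.42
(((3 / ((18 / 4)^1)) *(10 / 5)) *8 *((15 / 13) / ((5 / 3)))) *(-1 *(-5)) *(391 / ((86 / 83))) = 7788720 / 559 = 13933.31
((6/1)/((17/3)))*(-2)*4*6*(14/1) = -12096/17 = -711.53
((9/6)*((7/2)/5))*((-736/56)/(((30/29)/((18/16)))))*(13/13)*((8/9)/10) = -667/500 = -1.33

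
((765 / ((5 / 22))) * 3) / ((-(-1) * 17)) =594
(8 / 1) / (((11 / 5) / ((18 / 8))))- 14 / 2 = 13 / 11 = 1.18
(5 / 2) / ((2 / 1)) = 5 / 4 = 1.25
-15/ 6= -5/ 2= -2.50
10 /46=5 /23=0.22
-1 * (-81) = 81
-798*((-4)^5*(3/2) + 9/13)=1225175.54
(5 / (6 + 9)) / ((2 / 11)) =11 / 6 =1.83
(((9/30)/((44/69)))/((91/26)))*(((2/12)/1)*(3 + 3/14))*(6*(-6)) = -5589/2156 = -2.59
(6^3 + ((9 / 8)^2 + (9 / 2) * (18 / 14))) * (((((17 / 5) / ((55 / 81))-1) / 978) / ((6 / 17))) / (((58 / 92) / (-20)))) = -82484187 / 1004080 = -82.15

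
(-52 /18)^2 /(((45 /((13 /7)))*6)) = 4394 /76545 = 0.06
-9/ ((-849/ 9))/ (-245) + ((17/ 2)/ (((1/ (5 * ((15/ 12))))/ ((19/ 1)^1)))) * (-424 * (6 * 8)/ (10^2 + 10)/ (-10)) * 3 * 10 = 427300511103/ 762685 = 560258.18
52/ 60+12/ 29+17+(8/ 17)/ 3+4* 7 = 114468/ 2465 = 46.44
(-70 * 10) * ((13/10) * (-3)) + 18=2748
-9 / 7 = -1.29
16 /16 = 1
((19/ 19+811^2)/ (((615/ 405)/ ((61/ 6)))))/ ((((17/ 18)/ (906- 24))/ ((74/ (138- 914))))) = -646671444237/ 1649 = -392159760.00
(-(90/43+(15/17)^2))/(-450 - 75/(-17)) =2379/369155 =0.01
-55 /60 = -11 /12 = -0.92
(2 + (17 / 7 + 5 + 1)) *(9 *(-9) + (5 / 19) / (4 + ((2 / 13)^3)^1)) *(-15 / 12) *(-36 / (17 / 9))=-133299311445 / 6629252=-20107.75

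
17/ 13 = 1.31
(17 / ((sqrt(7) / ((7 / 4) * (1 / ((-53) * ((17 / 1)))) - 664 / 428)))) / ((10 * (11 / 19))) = -1.72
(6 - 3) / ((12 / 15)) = 15 / 4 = 3.75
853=853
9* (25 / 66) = 3.41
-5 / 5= -1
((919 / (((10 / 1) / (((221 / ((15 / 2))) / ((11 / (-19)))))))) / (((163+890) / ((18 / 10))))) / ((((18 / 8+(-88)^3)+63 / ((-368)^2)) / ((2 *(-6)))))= -160795415552 / 1142056072092375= -0.00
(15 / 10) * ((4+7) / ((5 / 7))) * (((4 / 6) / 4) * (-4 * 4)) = -308 / 5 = -61.60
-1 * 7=-7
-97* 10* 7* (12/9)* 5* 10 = -1358000/3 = -452666.67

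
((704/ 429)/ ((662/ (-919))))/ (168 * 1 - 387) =29408/ 2827071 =0.01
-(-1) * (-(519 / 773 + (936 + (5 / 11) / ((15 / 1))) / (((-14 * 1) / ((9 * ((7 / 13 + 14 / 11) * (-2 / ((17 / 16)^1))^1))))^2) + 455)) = -14637438322990 / 2955923399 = -4951.90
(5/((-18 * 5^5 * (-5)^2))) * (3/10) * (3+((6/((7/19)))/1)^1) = -9/437500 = -0.00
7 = 7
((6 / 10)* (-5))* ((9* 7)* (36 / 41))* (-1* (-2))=-331.90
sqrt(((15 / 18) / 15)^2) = 1 / 18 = 0.06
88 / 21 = 4.19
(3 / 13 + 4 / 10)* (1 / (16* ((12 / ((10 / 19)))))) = 0.00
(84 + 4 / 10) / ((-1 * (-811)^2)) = -422 / 3288605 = -0.00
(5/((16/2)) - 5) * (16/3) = -70/3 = -23.33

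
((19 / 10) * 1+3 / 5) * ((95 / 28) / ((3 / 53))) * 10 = 125875 / 84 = 1498.51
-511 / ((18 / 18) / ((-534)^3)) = 77811658344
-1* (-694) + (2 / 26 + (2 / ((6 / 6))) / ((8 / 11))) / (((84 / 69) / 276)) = 69415 / 52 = 1334.90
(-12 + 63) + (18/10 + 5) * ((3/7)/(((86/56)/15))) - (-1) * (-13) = 2858/43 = 66.47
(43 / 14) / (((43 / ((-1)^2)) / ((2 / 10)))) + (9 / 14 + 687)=24068 / 35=687.66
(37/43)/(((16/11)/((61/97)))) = 24827/66736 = 0.37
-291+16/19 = -5513/19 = -290.16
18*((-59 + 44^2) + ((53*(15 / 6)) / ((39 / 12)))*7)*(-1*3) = -1517994 / 13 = -116768.77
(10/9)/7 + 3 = 199/63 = 3.16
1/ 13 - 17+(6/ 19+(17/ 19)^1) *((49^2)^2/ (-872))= -1727320459/ 215384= -8019.73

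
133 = 133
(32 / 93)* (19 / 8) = 76 / 93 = 0.82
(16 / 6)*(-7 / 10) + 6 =62 / 15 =4.13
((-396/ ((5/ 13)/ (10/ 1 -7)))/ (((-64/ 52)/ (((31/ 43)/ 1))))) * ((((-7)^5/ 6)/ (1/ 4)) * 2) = -8717135427/ 215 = -40544815.94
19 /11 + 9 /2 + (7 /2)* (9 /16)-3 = 1829 /352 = 5.20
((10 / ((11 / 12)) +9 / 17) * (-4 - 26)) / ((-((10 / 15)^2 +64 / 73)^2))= 446756715 / 2272424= 196.60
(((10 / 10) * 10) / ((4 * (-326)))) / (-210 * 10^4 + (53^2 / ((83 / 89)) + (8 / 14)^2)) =20335 / 5560548502196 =0.00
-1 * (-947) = 947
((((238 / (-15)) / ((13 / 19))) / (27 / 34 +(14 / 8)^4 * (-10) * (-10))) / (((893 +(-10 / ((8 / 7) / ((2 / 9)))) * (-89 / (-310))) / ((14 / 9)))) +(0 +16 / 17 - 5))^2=187310481958640695740181218294649 / 11369792206889106542310904250625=16.47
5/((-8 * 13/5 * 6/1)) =-25/624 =-0.04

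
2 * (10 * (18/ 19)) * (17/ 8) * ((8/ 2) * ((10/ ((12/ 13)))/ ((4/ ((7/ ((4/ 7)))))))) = 812175/ 152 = 5343.26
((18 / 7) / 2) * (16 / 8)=18 / 7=2.57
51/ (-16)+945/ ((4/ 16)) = 60429/ 16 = 3776.81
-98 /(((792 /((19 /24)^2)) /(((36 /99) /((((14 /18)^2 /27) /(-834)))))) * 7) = 149.96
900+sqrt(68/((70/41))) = sqrt(48790)/35+900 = 906.31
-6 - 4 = -10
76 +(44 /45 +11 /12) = 14021 /180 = 77.89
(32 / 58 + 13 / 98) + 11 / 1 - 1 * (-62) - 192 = -336253 / 2842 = -118.32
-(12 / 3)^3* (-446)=28544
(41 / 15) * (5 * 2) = 82 / 3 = 27.33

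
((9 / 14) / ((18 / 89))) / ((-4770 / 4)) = -89 / 33390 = -0.00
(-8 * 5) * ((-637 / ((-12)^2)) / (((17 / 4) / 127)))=808990 / 153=5287.52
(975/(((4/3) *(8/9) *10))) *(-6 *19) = -300105/32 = -9378.28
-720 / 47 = -15.32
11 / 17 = 0.65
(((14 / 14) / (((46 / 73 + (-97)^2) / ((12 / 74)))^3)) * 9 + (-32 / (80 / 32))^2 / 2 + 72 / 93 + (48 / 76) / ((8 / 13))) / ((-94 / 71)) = -2873868692472718136773358661469 / 45446931353269608328819267300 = -63.24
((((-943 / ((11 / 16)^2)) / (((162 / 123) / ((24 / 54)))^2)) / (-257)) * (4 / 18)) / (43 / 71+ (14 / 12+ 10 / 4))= 115249144832 / 2506476817845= 0.05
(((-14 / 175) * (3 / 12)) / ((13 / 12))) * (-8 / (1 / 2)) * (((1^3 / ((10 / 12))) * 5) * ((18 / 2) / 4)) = 1296 / 325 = 3.99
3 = 3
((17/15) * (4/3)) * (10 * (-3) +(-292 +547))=340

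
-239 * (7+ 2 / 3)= -5497 / 3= -1832.33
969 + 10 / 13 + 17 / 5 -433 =35111 / 65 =540.17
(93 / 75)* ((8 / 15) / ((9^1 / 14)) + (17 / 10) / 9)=341 / 270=1.26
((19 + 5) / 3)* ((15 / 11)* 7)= 840 / 11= 76.36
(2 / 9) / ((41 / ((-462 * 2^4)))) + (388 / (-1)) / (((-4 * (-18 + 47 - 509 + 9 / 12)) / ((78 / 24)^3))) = -59121341 / 1257552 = -47.01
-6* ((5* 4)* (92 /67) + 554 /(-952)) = -2571843 /15946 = -161.28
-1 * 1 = -1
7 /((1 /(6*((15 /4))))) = 157.50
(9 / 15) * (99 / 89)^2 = 29403 / 39605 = 0.74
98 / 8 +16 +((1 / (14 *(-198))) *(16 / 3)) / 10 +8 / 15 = 1196803 / 41580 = 28.78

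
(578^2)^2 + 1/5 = 558060595281/5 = 111612119056.20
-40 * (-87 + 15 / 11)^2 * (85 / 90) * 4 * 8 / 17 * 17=-1072724480 / 121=-8865491.57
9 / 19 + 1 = 28 / 19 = 1.47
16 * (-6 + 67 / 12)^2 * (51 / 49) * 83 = 35275 / 147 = 239.97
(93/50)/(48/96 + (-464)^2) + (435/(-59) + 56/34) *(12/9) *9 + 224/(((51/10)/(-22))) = -657344112613/635124675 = -1034.98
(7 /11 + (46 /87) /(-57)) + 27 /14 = 1951721 /763686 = 2.56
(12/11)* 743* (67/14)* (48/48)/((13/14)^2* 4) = 2090802/1859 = 1124.69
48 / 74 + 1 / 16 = 421 / 592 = 0.71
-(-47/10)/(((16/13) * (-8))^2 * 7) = 7943/1146880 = 0.01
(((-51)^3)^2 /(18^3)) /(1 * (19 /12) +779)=4259571 /1102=3865.31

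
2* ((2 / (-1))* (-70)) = 280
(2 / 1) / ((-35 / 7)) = -2 / 5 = -0.40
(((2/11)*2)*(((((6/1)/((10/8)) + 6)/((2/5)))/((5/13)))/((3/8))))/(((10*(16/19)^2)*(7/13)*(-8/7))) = -549081/35200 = -15.60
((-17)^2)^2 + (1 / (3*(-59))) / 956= 14132755451 / 169212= 83521.00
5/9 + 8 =77/9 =8.56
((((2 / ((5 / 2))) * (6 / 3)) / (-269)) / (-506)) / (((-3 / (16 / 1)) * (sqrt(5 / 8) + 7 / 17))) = 60928 / 1074960315- 36992 * sqrt(10) / 1074960315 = -0.00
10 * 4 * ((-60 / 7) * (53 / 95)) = -25440 / 133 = -191.28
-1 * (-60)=60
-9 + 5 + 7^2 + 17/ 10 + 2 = 487/ 10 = 48.70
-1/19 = -0.05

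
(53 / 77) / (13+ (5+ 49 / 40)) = 2120 / 59213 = 0.04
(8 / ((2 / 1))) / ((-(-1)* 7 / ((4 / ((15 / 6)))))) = 32 / 35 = 0.91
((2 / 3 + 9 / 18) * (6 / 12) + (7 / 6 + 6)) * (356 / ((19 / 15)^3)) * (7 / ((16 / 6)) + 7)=716995125 / 54872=13066.68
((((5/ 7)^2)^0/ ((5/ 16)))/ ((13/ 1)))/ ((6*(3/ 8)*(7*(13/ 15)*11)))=64/ 39039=0.00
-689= -689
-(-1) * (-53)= -53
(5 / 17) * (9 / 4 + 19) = 25 / 4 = 6.25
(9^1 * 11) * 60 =5940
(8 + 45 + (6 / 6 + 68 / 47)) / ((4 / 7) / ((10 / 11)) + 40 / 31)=1413755 / 48927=28.90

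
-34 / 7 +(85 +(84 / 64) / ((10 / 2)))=45027 / 560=80.41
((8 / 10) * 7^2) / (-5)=-196 / 25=-7.84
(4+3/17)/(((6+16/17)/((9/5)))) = 639/590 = 1.08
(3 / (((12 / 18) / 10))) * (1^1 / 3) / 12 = 5 / 4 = 1.25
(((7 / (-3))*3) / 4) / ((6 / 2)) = -7 / 12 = -0.58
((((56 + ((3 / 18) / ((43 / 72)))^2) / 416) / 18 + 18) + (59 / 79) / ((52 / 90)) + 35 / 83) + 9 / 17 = 3906765612769 / 192915385416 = 20.25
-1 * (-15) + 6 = 21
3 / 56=0.05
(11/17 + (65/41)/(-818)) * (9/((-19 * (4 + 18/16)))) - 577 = -577.06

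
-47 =-47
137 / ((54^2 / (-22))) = -1507 / 1458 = -1.03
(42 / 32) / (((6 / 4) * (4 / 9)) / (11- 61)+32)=1575 / 38384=0.04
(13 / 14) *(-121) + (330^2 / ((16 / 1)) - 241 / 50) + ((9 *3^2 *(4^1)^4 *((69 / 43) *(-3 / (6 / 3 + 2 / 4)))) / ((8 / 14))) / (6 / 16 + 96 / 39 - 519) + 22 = 11062477029453 / 1615798100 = 6846.45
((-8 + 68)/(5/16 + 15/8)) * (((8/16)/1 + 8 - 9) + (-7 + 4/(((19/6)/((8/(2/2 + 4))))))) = -99936/665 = -150.28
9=9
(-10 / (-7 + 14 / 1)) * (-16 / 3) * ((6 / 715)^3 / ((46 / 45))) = 10368 / 2353986635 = 0.00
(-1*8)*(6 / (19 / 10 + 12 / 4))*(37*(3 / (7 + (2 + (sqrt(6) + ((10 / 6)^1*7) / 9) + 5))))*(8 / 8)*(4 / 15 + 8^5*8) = -22249505119104 / 1163365 + 10181976918912*sqrt(6) / 8143555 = -16062504.37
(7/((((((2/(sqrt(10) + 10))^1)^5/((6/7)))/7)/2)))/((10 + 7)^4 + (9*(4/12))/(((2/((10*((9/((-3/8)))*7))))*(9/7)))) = 105175*sqrt(10)/54374 + 179375/27187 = 12.71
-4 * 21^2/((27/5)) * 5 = -4900/3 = -1633.33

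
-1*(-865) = 865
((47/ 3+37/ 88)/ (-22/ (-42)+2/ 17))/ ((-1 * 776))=-0.03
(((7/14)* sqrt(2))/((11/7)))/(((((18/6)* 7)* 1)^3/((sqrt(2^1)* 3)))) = 1/4851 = 0.00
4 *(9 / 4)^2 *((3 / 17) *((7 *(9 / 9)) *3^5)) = 413343 / 68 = 6078.57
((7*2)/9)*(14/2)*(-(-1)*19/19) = 98/9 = 10.89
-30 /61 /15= -2 /61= -0.03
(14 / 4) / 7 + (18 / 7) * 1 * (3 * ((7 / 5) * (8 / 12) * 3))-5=171 / 10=17.10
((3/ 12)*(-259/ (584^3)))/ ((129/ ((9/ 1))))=-0.00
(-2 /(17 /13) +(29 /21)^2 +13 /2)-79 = -1081403 /14994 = -72.12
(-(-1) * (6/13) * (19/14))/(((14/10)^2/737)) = 1050225/4459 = 235.53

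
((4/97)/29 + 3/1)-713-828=-4326390/2813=-1538.00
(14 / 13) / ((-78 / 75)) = -175 / 169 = -1.04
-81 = -81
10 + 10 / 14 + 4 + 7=152 / 7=21.71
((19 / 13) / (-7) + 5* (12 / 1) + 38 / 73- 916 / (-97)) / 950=8989627 / 122430490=0.07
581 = 581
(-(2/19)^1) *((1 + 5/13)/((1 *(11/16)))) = -576/2717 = -0.21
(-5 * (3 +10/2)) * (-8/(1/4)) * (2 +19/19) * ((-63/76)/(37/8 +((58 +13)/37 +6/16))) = -34965/76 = -460.07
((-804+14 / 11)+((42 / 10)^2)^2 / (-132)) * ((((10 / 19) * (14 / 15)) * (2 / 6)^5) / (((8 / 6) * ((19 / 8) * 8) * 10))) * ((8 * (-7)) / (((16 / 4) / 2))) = 1084851523 / 6030956250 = 0.18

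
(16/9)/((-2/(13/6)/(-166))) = 8632/27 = 319.70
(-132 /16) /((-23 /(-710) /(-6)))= 1528.04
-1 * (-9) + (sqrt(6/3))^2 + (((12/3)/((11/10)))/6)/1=383/33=11.61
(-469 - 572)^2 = 1083681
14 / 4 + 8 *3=55 / 2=27.50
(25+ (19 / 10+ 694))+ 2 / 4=3607 / 5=721.40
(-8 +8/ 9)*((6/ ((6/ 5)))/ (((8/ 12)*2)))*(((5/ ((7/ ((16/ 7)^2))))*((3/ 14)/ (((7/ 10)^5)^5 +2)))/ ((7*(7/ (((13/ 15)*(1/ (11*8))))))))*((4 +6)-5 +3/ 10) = -881920000000000000000000000000/ 77653546587607149911618296410519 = -0.01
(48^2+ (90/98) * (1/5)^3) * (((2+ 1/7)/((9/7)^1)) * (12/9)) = 1254404/245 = 5120.02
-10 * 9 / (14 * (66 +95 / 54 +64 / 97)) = -235710 / 2508653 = -0.09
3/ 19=0.16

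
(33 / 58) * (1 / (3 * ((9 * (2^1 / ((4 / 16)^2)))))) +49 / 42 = 19499 / 16704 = 1.17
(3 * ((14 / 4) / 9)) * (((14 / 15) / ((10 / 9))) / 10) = 49 / 500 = 0.10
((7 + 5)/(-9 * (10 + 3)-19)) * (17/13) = -3/26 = -0.12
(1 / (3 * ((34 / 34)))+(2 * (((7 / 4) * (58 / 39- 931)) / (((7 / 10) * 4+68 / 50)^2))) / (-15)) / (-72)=-32563273 / 182227968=-0.18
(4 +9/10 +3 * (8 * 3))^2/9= 591361/900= 657.07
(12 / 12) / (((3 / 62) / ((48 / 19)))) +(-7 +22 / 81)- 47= -2336 / 1539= -1.52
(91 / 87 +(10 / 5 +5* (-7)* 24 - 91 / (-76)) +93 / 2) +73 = -4735889 / 6612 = -716.26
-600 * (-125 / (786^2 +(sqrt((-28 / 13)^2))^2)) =3168750 / 26102077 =0.12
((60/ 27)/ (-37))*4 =-80/ 333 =-0.24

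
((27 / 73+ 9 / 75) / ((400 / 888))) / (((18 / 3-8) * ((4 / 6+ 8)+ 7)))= -148851 / 4288750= -0.03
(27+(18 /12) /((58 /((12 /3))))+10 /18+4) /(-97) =-0.33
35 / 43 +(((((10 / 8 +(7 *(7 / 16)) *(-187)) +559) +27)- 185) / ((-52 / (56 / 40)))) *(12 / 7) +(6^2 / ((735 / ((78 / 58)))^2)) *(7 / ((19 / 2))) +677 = 840305573568247 / 1225506209200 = 685.68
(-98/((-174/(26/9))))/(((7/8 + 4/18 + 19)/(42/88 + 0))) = 17836/461593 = 0.04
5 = 5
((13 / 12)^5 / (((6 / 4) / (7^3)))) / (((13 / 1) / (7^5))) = 164648481361 / 373248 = 441123.55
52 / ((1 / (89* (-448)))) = -2073344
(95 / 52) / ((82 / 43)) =4085 / 4264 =0.96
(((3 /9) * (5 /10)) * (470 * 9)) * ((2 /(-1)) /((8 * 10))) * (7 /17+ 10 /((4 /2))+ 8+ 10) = -28059 /68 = -412.63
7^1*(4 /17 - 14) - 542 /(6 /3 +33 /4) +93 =-39193 /697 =-56.23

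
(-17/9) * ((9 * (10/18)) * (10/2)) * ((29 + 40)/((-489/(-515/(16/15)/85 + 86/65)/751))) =-6652955045/305136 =-21803.25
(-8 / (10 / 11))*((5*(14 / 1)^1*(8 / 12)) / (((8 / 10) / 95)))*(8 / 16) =-73150 / 3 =-24383.33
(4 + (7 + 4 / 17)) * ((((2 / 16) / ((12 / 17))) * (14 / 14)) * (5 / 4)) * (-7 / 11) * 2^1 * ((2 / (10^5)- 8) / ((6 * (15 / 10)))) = 178266221 / 63360000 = 2.81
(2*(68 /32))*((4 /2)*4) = 34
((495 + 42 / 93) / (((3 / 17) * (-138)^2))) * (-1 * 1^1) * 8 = -522206 / 442773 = -1.18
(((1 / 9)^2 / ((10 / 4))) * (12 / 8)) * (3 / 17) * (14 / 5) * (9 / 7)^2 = 18 / 2975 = 0.01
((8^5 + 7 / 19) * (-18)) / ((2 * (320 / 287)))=-264502.17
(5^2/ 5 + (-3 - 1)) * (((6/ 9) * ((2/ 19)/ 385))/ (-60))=-1/ 329175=-0.00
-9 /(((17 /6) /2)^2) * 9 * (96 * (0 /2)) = 0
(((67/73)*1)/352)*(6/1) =201/12848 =0.02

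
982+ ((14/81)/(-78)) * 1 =3102131/3159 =982.00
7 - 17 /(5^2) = 158 /25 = 6.32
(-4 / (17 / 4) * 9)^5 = -61917364224 / 1419857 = -43608.17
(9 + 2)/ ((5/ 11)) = 121/ 5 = 24.20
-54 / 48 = -9 / 8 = -1.12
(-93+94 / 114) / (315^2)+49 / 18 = 30782317 / 11311650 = 2.72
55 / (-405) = -11 / 81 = -0.14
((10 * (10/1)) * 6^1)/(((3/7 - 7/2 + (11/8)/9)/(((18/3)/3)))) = -604800/1471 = -411.15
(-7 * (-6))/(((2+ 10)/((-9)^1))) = -63/2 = -31.50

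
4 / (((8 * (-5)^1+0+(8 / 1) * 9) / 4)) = 1 / 2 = 0.50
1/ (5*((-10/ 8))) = -4/ 25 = -0.16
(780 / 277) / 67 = 780 / 18559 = 0.04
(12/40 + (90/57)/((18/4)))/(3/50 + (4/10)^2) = 1855/627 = 2.96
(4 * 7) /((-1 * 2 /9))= -126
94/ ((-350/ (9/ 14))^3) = -34263/ 58824500000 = -0.00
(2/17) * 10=20/17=1.18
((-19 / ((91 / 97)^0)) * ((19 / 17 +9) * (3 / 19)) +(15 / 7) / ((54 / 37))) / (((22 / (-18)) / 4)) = 123742 / 1309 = 94.53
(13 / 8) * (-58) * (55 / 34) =-20735 / 136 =-152.46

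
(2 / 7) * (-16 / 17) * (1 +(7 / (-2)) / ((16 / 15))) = 73 / 119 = 0.61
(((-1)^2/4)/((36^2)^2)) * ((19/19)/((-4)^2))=1/107495424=0.00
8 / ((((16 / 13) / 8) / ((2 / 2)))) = 52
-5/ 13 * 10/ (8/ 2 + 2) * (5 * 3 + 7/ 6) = -2425/ 234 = -10.36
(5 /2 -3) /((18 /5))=-5 /36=-0.14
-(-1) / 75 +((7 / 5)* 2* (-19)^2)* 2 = 151621 / 75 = 2021.61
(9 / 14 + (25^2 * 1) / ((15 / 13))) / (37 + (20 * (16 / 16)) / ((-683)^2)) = 10625219953 / 724924746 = 14.66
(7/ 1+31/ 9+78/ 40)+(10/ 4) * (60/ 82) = 104971/ 7380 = 14.22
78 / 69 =26 / 23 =1.13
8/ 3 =2.67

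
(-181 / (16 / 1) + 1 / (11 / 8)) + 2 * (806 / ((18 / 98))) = 13885121 / 1584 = 8765.86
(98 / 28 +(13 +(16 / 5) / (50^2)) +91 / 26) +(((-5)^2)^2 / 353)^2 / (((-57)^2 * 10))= 50610313102753 / 2530341506250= 20.00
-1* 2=-2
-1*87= -87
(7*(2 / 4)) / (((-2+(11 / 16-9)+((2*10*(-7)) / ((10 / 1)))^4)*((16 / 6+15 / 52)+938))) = 8736 / 90200519399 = 0.00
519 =519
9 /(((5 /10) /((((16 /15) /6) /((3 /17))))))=272 /15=18.13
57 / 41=1.39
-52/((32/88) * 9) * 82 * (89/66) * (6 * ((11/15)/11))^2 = -189748/675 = -281.11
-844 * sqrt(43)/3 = -1844.83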